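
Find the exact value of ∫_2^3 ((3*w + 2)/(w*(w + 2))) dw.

log(75/32)

Factor the denominator: w**2 + 2*w = (w + 2)w.
Partial fractions: (3*w + 2)/(w*(w + 2)) = 2/(w + 2) + 1/w.
An antiderivative is F(w) = log(w) + 2*log(w + 2).
Then F(3) - F(2) = (log(75)) - (log(32)) = log(75/32).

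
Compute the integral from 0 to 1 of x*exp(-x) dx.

Integrate by parts once (u = x, dv = exp(-x) dx).
An antiderivative is F(x) = (-x - 1)*exp(-x).
Then F(1) - F(0) = (-2*exp(-1)) - (-1) = 1 - 2*exp(-1).

1 - 2*exp(-1)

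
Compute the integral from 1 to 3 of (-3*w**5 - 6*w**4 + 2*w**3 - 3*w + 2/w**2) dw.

By the power rule, an antiderivative is F(w) = -w**6/2 - 6*w**5/5 + w**4/2 - 3*w**2/2 - 2/w.
Then F(3) - F(1) = (-18893/30) - (-47/10) = -9376/15.

-9376/15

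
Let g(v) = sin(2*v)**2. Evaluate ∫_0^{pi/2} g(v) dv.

pi/4

Use the identity sin^2(2*v) = (1 - cos(4*v))/2.
An antiderivative is F(v) = v/2 - sin(4*v)/8.
Then F(pi/2) - F(0) = (pi/4) - (0) = pi/4.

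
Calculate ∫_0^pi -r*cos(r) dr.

2

Integrate by parts once (u = r, dv = -cos(r) dr).
An antiderivative is F(r) = -r*sin(r) - cos(r).
Then F(pi) - F(0) = (1) - (-1) = 2.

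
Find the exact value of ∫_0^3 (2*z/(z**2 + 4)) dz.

log(13/4)

Let u = z**2 + 4, so du = 2*z dz. When z = 0, u = 4; when z = 3, u = 13.
The integral becomes ∫ 1/u du from 4 to 13, with antiderivative log(u).
Back in z: F(z) = log(z**2 + 4).
Then F(3) - F(0) = (log(13)) - (log(4)) = log(13/4).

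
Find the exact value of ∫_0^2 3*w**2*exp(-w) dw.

Integrate by parts twice (u = w^2, dv = 3*exp(-w) dw).
An antiderivative is F(w) = (-3*w**2 - 6*w - 6)*exp(-w).
Then F(2) - F(0) = (-30*exp(-2)) - (-6) = 6 - 30*exp(-2).

6 - 30*exp(-2)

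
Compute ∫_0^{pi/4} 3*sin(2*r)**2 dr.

Use the identity sin^2(2*r) = (1 - cos(4*r))/2.
An antiderivative is F(r) = 3*r/2 - 3*sin(4*r)/8.
Then F(pi/4) - F(0) = (3*pi/8) - (0) = 3*pi/8.

3*pi/8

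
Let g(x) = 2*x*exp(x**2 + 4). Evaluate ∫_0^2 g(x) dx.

Let u = x**2 + 4, so du = 2*x dx. When x = 0, u = 4; when x = 2, u = 8.
The integral becomes ∫ exp(u) du from 4 to 8, with antiderivative exp(u).
Back in x: F(x) = exp(x**2 + 4).
Then F(2) - F(0) = (exp(8)) - (exp(4)) = -exp(4) + exp(8).

-exp(4) + exp(8)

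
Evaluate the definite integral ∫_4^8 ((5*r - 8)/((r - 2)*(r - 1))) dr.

-log(3) + 3*log(7)

Factor the denominator: r**2 - 3*r + 2 = (r - 1)(r - 2).
Partial fractions: (5*r - 8)/((r - 2)*(r - 1)) = 3/(r - 1) + 2/(r - 2).
An antiderivative is F(r) = 2*log(r - 2) + 3*log(r - 1).
Then F(8) - F(4) = (2*log(2) + 2*log(3) + 3*log(7)) - (2*log(2) + 3*log(3)) = -log(3) + 3*log(7).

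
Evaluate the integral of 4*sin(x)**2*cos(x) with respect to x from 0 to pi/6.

Let u = sin(x), so du = cos(x) dx. When x = 0, u = 0; when x = pi/6, u = 1/2.
The integral becomes 4·∫ u**2 du from 0 to 1/2, with antiderivative 4*u**3/3.
Back in x: F(x) = 4*sin(x)**3/3.
Then F(pi/6) - F(0) = (1/6) - (0) = 1/6.

1/6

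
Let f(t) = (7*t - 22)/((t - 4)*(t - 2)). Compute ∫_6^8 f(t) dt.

Factor the denominator: t**2 - 6*t + 8 = (t - 2)(t - 4).
Partial fractions: (7*t - 22)/((t - 4)*(t - 2)) = 4/(t - 2) + 3/(t - 4).
An antiderivative is F(t) = 3*log(t - 4) + 4*log(t - 2).
Then F(8) - F(6) = (4*log(3) + 10*log(2)) - (11*log(2)) = log(81/2).

log(81/2)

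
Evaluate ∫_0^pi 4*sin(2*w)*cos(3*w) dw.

Use the identity sin(2*w)cos(3*w) = [sin(5*w) + sin(-w)]/2.
An antiderivative is F(w) = 2*cos(w) - 2*cos(5*w)/5.
Then F(pi) - F(0) = (-8/5) - (8/5) = -16/5.

-16/5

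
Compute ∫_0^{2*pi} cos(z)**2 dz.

Use the identity cos^2(z) = (1 + cos(2*z))/2.
An antiderivative is F(z) = z/2 + sin(2*z)/4.
Then F(2*pi) - F(0) = (pi) - (0) = pi.

pi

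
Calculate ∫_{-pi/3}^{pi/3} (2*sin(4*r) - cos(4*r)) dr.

sqrt(3)/4

An antiderivative is F(r) = -sin(4*r)/4 - cos(4*r)/2.
Then F(pi/3) - F(-pi/3) = (sqrt(3)/8 + 1/4) - (1/4 - sqrt(3)/8) = sqrt(3)/4.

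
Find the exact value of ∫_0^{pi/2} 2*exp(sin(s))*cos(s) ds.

-2 + 2*E

Let u = sin(s), so du = cos(s) ds. When s = 0, u = 0; when s = pi/2, u = 1.
The integral becomes 2·∫ exp(u) du from 0 to 1, with antiderivative 2*exp(u).
Back in s: F(s) = 2*exp(sin(s)).
Then F(pi/2) - F(0) = (2*E) - (2) = -2 + 2*E.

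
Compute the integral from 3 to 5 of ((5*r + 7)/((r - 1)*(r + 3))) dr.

Factor the denominator: r**2 + 2*r - 3 = (r + 3)(r - 1).
Partial fractions: (5*r + 7)/((r - 1)*(r + 3)) = 2/(r + 3) + 3/(r - 1).
An antiderivative is F(r) = 3*log(r - 1) + 2*log(r + 3).
Then F(5) - F(3) = (12*log(2)) - (2*log(3) + 5*log(2)) = -2*log(3) + 7*log(2).

-2*log(3) + 7*log(2)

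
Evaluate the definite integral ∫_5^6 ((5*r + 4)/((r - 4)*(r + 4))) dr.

Factor the denominator: r**2 - 16 = (r + 4)(r - 4).
Partial fractions: (5*r + 4)/((r - 4)*(r + 4)) = 2/(r + 4) + 3/(r - 4).
An antiderivative is F(r) = 3*log(r - 4) + 2*log(r + 4).
Then F(6) - F(5) = (2*log(5) + 5*log(2)) - (log(81)) = -4*log(3) + 2*log(5) + 5*log(2).

-4*log(3) + 2*log(5) + 5*log(2)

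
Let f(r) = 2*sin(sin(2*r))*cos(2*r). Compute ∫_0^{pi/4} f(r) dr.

Let u = sin(2*r), so du = 2*cos(2*r) dr. When r = 0, u = 0; when r = pi/4, u = 1.
The integral becomes ∫ sin(u) du from 0 to 1, with antiderivative -cos(u).
Back in r: F(r) = -cos(sin(2*r)).
Then F(pi/4) - F(0) = (-cos(1)) - (-1) = 1 - cos(1).

1 - cos(1)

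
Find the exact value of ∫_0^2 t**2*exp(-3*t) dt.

2/27 - 50*exp(-6)/27

Integrate by parts twice (u = t^2, dv = exp(-3*t) dt).
An antiderivative is F(t) = (-9*t**2 - 6*t - 2)*exp(-3*t)/27.
Then F(2) - F(0) = (-50*exp(-6)/27) - (-2/27) = 2/27 - 50*exp(-6)/27.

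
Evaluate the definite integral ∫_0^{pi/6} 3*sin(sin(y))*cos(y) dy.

Let u = sin(y), so du = cos(y) dy. When y = 0, u = 0; when y = pi/6, u = 1/2.
The integral becomes 3·∫ sin(u) du from 0 to 1/2, with antiderivative -3*cos(u).
Back in y: F(y) = -3*cos(sin(y)).
Then F(pi/6) - F(0) = (-3*cos(1/2)) - (-3) = 3 - 3*cos(1/2).

3 - 3*cos(1/2)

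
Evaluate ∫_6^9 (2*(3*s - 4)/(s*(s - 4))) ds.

-6*log(2) + 2*log(3) + 4*log(5)

Factor the denominator: s**2 - 4*s = s(s - 4).
Partial fractions: 2*(3*s - 4)/(s*(s - 4)) = 2/s + 4/(s - 4).
An antiderivative is F(s) = 2*log(s) + 4*log(s - 4).
Then F(9) - F(6) = (4*log(3) + 4*log(5)) - (2*log(3) + 6*log(2)) = -6*log(2) + 2*log(3) + 4*log(5).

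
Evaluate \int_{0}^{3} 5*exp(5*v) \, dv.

-1 + exp(15)

Let u = 5*v, so du = 5 dv. When v = 0, u = 0; when v = 3, u = 15.
The integral becomes ∫ exp(u) du from 0 to 15, with antiderivative exp(u).
Back in v: F(v) = exp(5*v).
Then F(3) - F(0) = (exp(15)) - (1) = -1 + exp(15).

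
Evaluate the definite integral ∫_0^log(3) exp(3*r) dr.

Let u = exp(r), so du = exp(r) dr. When r = 0, u = 1; when r = log(3), u = 3.
The integral becomes ∫ u**2 du from 1 to 3, with antiderivative u**3/3.
Back in r: F(r) = exp(3*r)/3.
Then F(log(3)) - F(0) = (9) - (1/3) = 26/3.

26/3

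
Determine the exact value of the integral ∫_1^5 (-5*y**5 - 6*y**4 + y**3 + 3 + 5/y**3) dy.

By the power rule, an antiderivative is F(y) = -5*y**6/6 - 6*y**5/5 + y**4/4 + 3*y - 5/(2*y**2).
Then F(5) - F(1) = (-995981/60) - (-77/60) = -82992/5.

-82992/5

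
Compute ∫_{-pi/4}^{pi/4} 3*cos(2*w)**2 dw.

3*pi/4

Use the identity cos^2(2*w) = (1 + cos(4*w))/2.
An antiderivative is F(w) = 3*w/2 + 3*sin(4*w)/8.
Then F(pi/4) - F(-pi/4) = (3*pi/8) - (-3*pi/8) = 3*pi/4.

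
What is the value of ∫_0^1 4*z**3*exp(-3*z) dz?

Integrate by parts 3 times (u = z^3, dv = 4*exp(-3*z) dz).
An antiderivative is F(z) = (-36*z**3 - 36*z**2 - 24*z - 8)*exp(-3*z)/27.
Then F(1) - F(0) = (-104*exp(-3)/27) - (-8/27) = 8/27 - 104*exp(-3)/27.

8/27 - 104*exp(-3)/27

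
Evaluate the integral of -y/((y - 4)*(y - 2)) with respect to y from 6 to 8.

log(3/8)

Factor the denominator: y**2 - 6*y + 8 = (y - 2)(y - 4).
Partial fractions: -y/((y - 4)*(y - 2)) = 1/(y - 2) - 2/(y - 4).
An antiderivative is F(y) = -2*log(y - 4) + log(y - 2).
Then F(8) - F(6) = (log(3/8)) - (0) = log(3/8).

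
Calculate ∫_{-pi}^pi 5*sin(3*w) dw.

An antiderivative is F(w) = -5*cos(3*w)/3.
Then F(pi) - F(-pi) = (5/3) - (5/3) = 0.

0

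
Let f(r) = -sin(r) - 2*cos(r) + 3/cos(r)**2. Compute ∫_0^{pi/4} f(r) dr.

An antiderivative is F(r) = -2*sin(r) + cos(r) + 3*tan(r).
Then F(pi/4) - F(0) = (3 - sqrt(2)/2) - (1) = 2 - sqrt(2)/2.

2 - sqrt(2)/2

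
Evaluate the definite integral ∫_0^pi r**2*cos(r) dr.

Integrate by parts twice (u = r^2, dv = cos(r) dr).
An antiderivative is F(r) = r**2*sin(r) + 2*r*cos(r) - 2*sin(r).
Then F(pi) - F(0) = (-2*pi) - (0) = -2*pi.

-2*pi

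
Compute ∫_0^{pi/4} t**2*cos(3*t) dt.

Integrate by parts twice (u = t^2, dv = cos(3*t) dt).
An antiderivative is F(t) = t**2*sin(3*t)/3 + 2*t*cos(3*t)/9 - 2*sin(3*t)/27.
Then F(pi/4) - F(0) = (sqrt(2)*(-24*pi - 32 + 9*pi**2)/864) - (0) = sqrt(2)*(-24*pi - 32 + 9*pi**2)/864.

sqrt(2)*(-24*pi - 32 + 9*pi**2)/864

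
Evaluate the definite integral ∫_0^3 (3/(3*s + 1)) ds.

log(10)

Let u = 3*s + 1, so du = 3 ds. When s = 0, u = 1; when s = 3, u = 10.
The integral becomes ∫ 1/u du from 1 to 10, with antiderivative log(u).
Back in s: F(s) = log(3*s + 1).
Then F(3) - F(0) = (log(10)) - (0) = log(10).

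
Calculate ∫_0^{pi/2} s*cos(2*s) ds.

-1/2

Integrate by parts once (u = s, dv = cos(2*s) ds).
An antiderivative is F(s) = s*sin(2*s)/2 + cos(2*s)/4.
Then F(pi/2) - F(0) = (-1/4) - (1/4) = -1/2.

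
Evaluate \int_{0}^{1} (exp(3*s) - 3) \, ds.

An antiderivative is F(s) = exp(3*s)/3 - 3*s.
Then F(1) - F(0) = (-3 + exp(3)/3) - (1/3) = -10/3 + exp(3)/3.

-10/3 + exp(3)/3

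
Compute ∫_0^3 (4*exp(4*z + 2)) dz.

-exp(2) + exp(14)

Let u = 4*z + 2, so du = 4 dz. When z = 0, u = 2; when z = 3, u = 14.
The integral becomes ∫ exp(u) du from 2 to 14, with antiderivative exp(u).
Back in z: F(z) = exp(4*z + 2).
Then F(3) - F(0) = (exp(14)) - (exp(2)) = -exp(2) + exp(14).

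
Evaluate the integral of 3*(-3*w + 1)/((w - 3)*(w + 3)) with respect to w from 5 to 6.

Factor the denominator: w**2 - 9 = (w + 3)(w - 3).
Partial fractions: 3*(-3*w + 1)/((w - 3)*(w + 3)) = -5/(w + 3) - 4/(w - 3).
An antiderivative is F(w) = -4*log(w - 3) - 5*log(w + 3).
Then F(6) - F(5) = (-14*log(3)) - (-19*log(2)) = -14*log(3) + 19*log(2).

-14*log(3) + 19*log(2)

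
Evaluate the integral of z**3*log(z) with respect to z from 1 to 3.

Integrate by parts once (u = ln z, dv = z**3 dz).
An antiderivative is F(z) = z**4*(4*log(z) - 1)/16.
Then F(3) - F(1) = (-81/16 + 81*log(3)/4) - (-1/16) = -5 + 81*log(3)/4.

-5 + 81*log(3)/4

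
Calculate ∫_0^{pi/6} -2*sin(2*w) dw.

-1/2

An antiderivative is F(w) = cos(2*w).
Then F(pi/6) - F(0) = (1/2) - (1) = -1/2.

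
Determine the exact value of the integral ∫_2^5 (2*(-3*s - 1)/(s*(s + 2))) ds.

-5*log(7) - log(5) + 11*log(2)

Factor the denominator: s**2 + 2*s = (s + 2)s.
Partial fractions: 2*(-3*s - 1)/(s*(s + 2)) = -5/(s + 2) - 1/s.
An antiderivative is F(s) = -log(s) - 5*log(s + 2).
Then F(5) - F(2) = (-5*log(7) - log(5)) - (-11*log(2)) = -5*log(7) - log(5) + 11*log(2).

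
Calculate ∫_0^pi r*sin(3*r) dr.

Integrate by parts once (u = r, dv = sin(3*r) dr).
An antiderivative is F(r) = -r*cos(3*r)/3 + sin(3*r)/9.
Then F(pi) - F(0) = (pi/3) - (0) = pi/3.

pi/3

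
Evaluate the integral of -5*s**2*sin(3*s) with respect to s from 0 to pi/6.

Integrate by parts twice (u = s^2, dv = -5*sin(3*s) ds).
An antiderivative is F(s) = 5*s**2*cos(3*s)/3 - 10*s*sin(3*s)/9 - 10*cos(3*s)/27.
Then F(pi/6) - F(0) = (-5*pi/27) - (-10/27) = 10/27 - 5*pi/27.

10/27 - 5*pi/27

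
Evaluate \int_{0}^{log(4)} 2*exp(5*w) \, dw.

Let u = exp(w), so du = exp(w) dw. When w = 0, u = 1; when w = log(4), u = 4.
The integral becomes 2·∫ u**4 du from 1 to 4, with antiderivative 2*u**5/5.
Back in w: F(w) = 2*exp(5*w)/5.
Then F(log(4)) - F(0) = (2048/5) - (2/5) = 2046/5.

2046/5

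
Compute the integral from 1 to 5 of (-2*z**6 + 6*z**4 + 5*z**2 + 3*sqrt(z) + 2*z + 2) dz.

By the power rule, an antiderivative is F(z) = -2*z**7/7 + 6*z**5/5 + 2*z**(3/2) + 5*z**3/3 + z**2 + 2*z.
Then F(5) - F(1) = (-384890/21 + 10*sqrt(5)) - (796/105) = -1925246/105 + 10*sqrt(5).

-1925246/105 + 10*sqrt(5)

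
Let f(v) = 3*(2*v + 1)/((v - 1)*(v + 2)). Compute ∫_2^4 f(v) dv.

Factor the denominator: v**2 + v - 2 = (v + 2)(v - 1).
Partial fractions: 3*(2*v + 1)/((v - 1)*(v + 2)) = 3/(v + 2) + 3/(v - 1).
An antiderivative is F(v) = 3*log(v - 1) + 3*log(v + 2).
Then F(4) - F(2) = (3*log(2) + 6*log(3)) - (log(64)) = -3*log(2) + 6*log(3).

-3*log(2) + 6*log(3)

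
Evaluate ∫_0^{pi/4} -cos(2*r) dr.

An antiderivative is F(r) = -sin(2*r)/2.
Then F(pi/4) - F(0) = (-1/2) - (0) = -1/2.

-1/2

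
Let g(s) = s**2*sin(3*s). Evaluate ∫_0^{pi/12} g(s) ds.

Integrate by parts twice (u = s^2, dv = sin(3*s) ds).
An antiderivative is F(s) = -s**2*cos(3*s)/3 + 2*s*sin(3*s)/9 + 2*cos(3*s)/27.
Then F(pi/12) - F(0) = (sqrt(2)*(-pi**2 + 8*pi + 32)/864) - (2/27) = -2/27 - sqrt(2)*pi**2/864 + sqrt(2)*pi/108 + sqrt(2)/27.

-2/27 - sqrt(2)*pi**2/864 + sqrt(2)*pi/108 + sqrt(2)/27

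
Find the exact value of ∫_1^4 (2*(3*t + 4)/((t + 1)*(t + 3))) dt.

Factor the denominator: t**2 + 4*t + 3 = (t + 3)(t + 1).
Partial fractions: 2*(3*t + 4)/((t + 1)*(t + 3)) = 5/(t + 3) + 1/(t + 1).
An antiderivative is F(t) = log(t + 1) + 5*log(t + 3).
Then F(4) - F(1) = (log(5) + 5*log(7)) - (11*log(2)) = -11*log(2) + log(5) + 5*log(7).

-11*log(2) + log(5) + 5*log(7)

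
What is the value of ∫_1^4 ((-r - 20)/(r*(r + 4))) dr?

Factor the denominator: r**2 + 4*r = (r + 4)r.
Partial fractions: (-r - 20)/(r*(r + 4)) = 4/(r + 4) - 5/r.
An antiderivative is F(r) = -5*log(r) + 4*log(r + 4).
Then F(4) - F(1) = (log(4)) - (4*log(5)) = -4*log(5) + 2*log(2).

-4*log(5) + 2*log(2)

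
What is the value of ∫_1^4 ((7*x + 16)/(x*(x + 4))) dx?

Factor the denominator: x**2 + 4*x = (x + 4)x.
Partial fractions: (7*x + 16)/(x*(x + 4)) = 3/(x + 4) + 4/x.
An antiderivative is F(x) = 4*log(x) + 3*log(x + 4).
Then F(4) - F(1) = (17*log(2)) - (3*log(5)) = -3*log(5) + 17*log(2).

-3*log(5) + 17*log(2)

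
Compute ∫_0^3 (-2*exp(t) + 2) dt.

An antiderivative is F(t) = 2*t - 2*exp(t).
Then F(3) - F(0) = (6 - 2*exp(3)) - (-2) = 8 - 2*exp(3).

8 - 2*exp(3)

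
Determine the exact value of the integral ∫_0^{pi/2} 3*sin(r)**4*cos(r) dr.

3/5

Let u = sin(r), so du = cos(r) dr. When r = 0, u = 0; when r = pi/2, u = 1.
The integral becomes 3·∫ u**4 du from 0 to 1, with antiderivative 3*u**5/5.
Back in r: F(r) = 3*sin(r)**5/5.
Then F(pi/2) - F(0) = (3/5) - (0) = 3/5.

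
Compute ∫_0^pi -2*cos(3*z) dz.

An antiderivative is F(z) = -2*sin(3*z)/3.
Then F(pi) - F(0) = (0) - (0) = 0.

0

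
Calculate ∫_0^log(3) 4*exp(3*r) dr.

Let u = exp(r), so du = exp(r) dr. When r = 0, u = 1; when r = log(3), u = 3.
The integral becomes 4·∫ u**2 du from 1 to 3, with antiderivative 4*u**3/3.
Back in r: F(r) = 4*exp(3*r)/3.
Then F(log(3)) - F(0) = (36) - (4/3) = 104/3.

104/3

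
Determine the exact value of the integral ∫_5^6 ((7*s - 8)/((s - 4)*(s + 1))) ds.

-3*log(3) + log(2) + 3*log(7)

Factor the denominator: s**2 - 3*s - 4 = (s + 1)(s - 4).
Partial fractions: (7*s - 8)/((s - 4)*(s + 1)) = 3/(s + 1) + 4/(s - 4).
An antiderivative is F(s) = 4*log(s - 4) + 3*log(s + 1).
Then F(6) - F(5) = (4*log(2) + 3*log(7)) - (3*log(2) + 3*log(3)) = -3*log(3) + log(2) + 3*log(7).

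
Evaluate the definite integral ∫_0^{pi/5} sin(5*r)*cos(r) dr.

Use the identity sin(5*r)cos(r) = [sin(6*r) + sin(4*r)]/2.
An antiderivative is F(r) = -cos(4*r)/8 - cos(6*r)/12.
Then F(pi/5) - F(0) = (5/96 + 5*sqrt(5)/96) - (-5/24) = 5*sqrt(5)/96 + 25/96.

5*sqrt(5)/96 + 25/96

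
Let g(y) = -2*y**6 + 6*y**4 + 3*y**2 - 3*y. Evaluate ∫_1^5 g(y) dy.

By the power rule, an antiderivative is F(y) = -2*y**7/7 + 6*y**5/5 + y**3 - 3*y**2/2.
Then F(5) - F(1) = (-258775/14) - (29/70) = -646952/35.

-646952/35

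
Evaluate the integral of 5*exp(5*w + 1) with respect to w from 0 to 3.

Let u = 5*w + 1, so du = 5 dw. When w = 0, u = 1; when w = 3, u = 16.
The integral becomes ∫ exp(u) du from 1 to 16, with antiderivative exp(u).
Back in w: F(w) = exp(5*w + 1).
Then F(3) - F(0) = (exp(16)) - (exp(1)) = -exp(1) + exp(16).

-exp(1) + exp(16)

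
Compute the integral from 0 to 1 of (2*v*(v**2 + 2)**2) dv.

19/3

Let u = v**2 + 2, so du = 2*v dv. When v = 0, u = 2; when v = 1, u = 3.
The integral becomes ∫ u**2 du from 2 to 3, with antiderivative u**3/3.
Back in v: F(v) = (v**2 + 2)**3/3.
Then F(1) - F(0) = (9) - (8/3) = 19/3.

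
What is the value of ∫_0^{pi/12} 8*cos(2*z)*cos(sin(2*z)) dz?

4*sin(1/2)

Let u = sin(2*z), so du = 2*cos(2*z) dz. When z = 0, u = 0; when z = pi/12, u = 1/2.
The integral becomes 4·∫ cos(u) du from 0 to 1/2, with antiderivative 4*sin(u).
Back in z: F(z) = 4*sin(sin(2*z)).
Then F(pi/12) - F(0) = (4*sin(1/2)) - (0) = 4*sin(1/2).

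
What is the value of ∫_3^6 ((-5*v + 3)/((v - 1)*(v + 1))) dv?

Factor the denominator: v**2 - 1 = (v + 1)(v - 1).
Partial fractions: (-5*v + 3)/((v - 1)*(v + 1)) = -4/(v + 1) - 1/(v - 1).
An antiderivative is F(v) = -log(v - 1) - 4*log(v + 1).
Then F(6) - F(3) = (-4*log(7) - log(5)) - (-9*log(2)) = -4*log(7) - log(5) + 9*log(2).

-4*log(7) - log(5) + 9*log(2)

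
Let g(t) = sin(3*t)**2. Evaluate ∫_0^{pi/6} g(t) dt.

pi/12

Use the identity sin^2(3*t) = (1 - cos(6*t))/2.
An antiderivative is F(t) = t/2 - sin(6*t)/12.
Then F(pi/6) - F(0) = (pi/12) - (0) = pi/12.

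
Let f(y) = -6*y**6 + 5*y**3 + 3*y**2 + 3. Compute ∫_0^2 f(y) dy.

-530/7

By the power rule, an antiderivative is F(y) = -6*y**7/7 + 5*y**4/4 + y**3 + 3*y.
Then F(2) - F(0) = (-530/7) - (0) = -530/7.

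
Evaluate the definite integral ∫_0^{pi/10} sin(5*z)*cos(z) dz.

7/32 - sqrt(5)/96

Use the identity sin(5*z)cos(z) = [sin(6*z) + sin(4*z)]/2.
An antiderivative is F(z) = -cos(4*z)/8 - cos(6*z)/12.
Then F(pi/10) - F(0) = (1/96 - sqrt(5)/96) - (-5/24) = 7/32 - sqrt(5)/96.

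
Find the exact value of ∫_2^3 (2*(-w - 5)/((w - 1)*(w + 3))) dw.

log(3/20)

Factor the denominator: w**2 + 2*w - 3 = (w + 3)(w - 1).
Partial fractions: 2*(-w - 5)/((w - 1)*(w + 3)) = 1/(w + 3) - 3/(w - 1).
An antiderivative is F(w) = -3*log(w - 1) + log(w + 3).
Then F(3) - F(2) = (log(3/4)) - (log(5)) = log(3/20).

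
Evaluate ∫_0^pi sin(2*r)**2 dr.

Use the identity sin^2(2*r) = (1 - cos(4*r))/2.
An antiderivative is F(r) = r/2 - sin(4*r)/8.
Then F(pi) - F(0) = (pi/2) - (0) = pi/2.

pi/2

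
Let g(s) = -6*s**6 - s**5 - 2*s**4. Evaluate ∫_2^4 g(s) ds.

-525088/35

By the power rule, an antiderivative is F(s) = -6*s**7/7 - s**6/6 - 2*s**5/5.
Then F(4) - F(2) = (-1589248/105) - (-13984/105) = -525088/35.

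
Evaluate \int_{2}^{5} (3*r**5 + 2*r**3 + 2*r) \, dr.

By the power rule, an antiderivative is F(r) = r**6/2 + r**4/2 + r**2.
Then F(5) - F(2) = (8150) - (44) = 8106.

8106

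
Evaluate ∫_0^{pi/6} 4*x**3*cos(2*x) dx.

-sqrt(3)*pi/4 + sqrt(3)*pi**3/216 + pi**2/24 + 3/4

Integrate by parts 3 times (u = x^3, dv = 4*cos(2*x) dx).
An antiderivative is F(x) = 2*x**3*sin(2*x) + 3*x**2*cos(2*x) - 3*x*sin(2*x) - 3*cos(2*x)/2.
Then F(pi/6) - F(0) = (-sqrt(3)*pi/4 - 3/4 + sqrt(3)*pi**3/216 + pi**2/24) - (-3/2) = -sqrt(3)*pi/4 + sqrt(3)*pi**3/216 + pi**2/24 + 3/4.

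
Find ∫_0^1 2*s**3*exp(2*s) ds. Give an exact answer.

3/4 + exp(2)/4

Integrate by parts 3 times (u = s^3, dv = 2*exp(2*s) ds).
An antiderivative is F(s) = (4*s**3 - 6*s**2 + 6*s - 3)*exp(2*s)/4.
Then F(1) - F(0) = (exp(2)/4) - (-3/4) = 3/4 + exp(2)/4.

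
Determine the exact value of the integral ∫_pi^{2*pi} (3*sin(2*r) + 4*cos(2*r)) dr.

0

An antiderivative is F(r) = 2*sin(2*r) - 3*cos(2*r)/2.
Then F(2*pi) - F(pi) = (-3/2) - (-3/2) = 0.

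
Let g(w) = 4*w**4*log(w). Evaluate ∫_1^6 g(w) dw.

Integrate by parts once (u = ln w, dv = 4*w**4 dw).
An antiderivative is F(w) = 4*w**5*(5*log(w) - 1)/25.
Then F(6) - F(1) = (-31104/25 + 31104*log(6)/5) - (-4/25) = -1244 + 31104*log(6)/5.

-1244 + 31104*log(6)/5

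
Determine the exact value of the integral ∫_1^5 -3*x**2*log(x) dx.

124/3 - 125*log(5)

Integrate by parts once (u = ln x, dv = -3*x**2 dx).
An antiderivative is F(x) = -x**3*(3*log(x) - 1)/3.
Then F(5) - F(1) = (125/3 - 125*log(5)) - (1/3) = 124/3 - 125*log(5).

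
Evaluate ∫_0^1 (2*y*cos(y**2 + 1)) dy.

-sin(1) + sin(2)

Let u = y**2 + 1, so du = 2*y dy. When y = 0, u = 1; when y = 1, u = 2.
The integral becomes ∫ cos(u) du from 1 to 2, with antiderivative sin(u).
Back in y: F(y) = sin(y**2 + 1).
Then F(1) - F(0) = (sin(2)) - (sin(1)) = -sin(1) + sin(2).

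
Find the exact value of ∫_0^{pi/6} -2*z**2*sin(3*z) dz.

Integrate by parts twice (u = z^2, dv = -2*sin(3*z) dz).
An antiderivative is F(z) = 2*z**2*cos(3*z)/3 - 4*z*sin(3*z)/9 - 4*cos(3*z)/27.
Then F(pi/6) - F(0) = (-2*pi/27) - (-4/27) = 4/27 - 2*pi/27.

4/27 - 2*pi/27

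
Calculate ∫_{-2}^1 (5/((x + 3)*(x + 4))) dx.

-5*log(5) + 15*log(2)

Factor the denominator: x**2 + 7*x + 12 = (x + 4)(x + 3).
Partial fractions: 5/((x + 3)*(x + 4)) = -5/(x + 4) + 5/(x + 3).
An antiderivative is F(x) = 5*log(x + 3) - 5*log(x + 4).
Then F(1) - F(-2) = (-5*log(5) + 10*log(2)) - (-log(32)) = -5*log(5) + 15*log(2).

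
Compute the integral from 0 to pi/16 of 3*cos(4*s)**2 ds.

Use the identity cos^2(4*s) = (1 + cos(8*s))/2.
An antiderivative is F(s) = 3*s/2 + 3*sin(8*s)/16.
Then F(pi/16) - F(0) = (3/16 + 3*pi/32) - (0) = 3/16 + 3*pi/32.

3/16 + 3*pi/32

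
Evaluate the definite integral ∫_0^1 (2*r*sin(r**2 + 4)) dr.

Let u = r**2 + 4, so du = 2*r dr. When r = 0, u = 4; when r = 1, u = 5.
The integral becomes ∫ sin(u) du from 4 to 5, with antiderivative -cos(u).
Back in r: F(r) = -cos(r**2 + 4).
Then F(1) - F(0) = (-cos(5)) - (-cos(4)) = cos(4) - cos(5).

cos(4) - cos(5)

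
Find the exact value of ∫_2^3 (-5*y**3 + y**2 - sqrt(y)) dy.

-899/12 - 2*sqrt(3) + 4*sqrt(2)/3

By the power rule, an antiderivative is F(y) = -5*y**4/4 - 2*y**(3/2)/3 + y**3/3.
Then F(3) - F(2) = (-369/4 - 2*sqrt(3)) - (-52/3 - 4*sqrt(2)/3) = -899/12 - 2*sqrt(3) + 4*sqrt(2)/3.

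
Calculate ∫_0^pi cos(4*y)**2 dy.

pi/2

Use the identity cos^2(4*y) = (1 + cos(8*y))/2.
An antiderivative is F(y) = y/2 + sin(8*y)/16.
Then F(pi) - F(0) = (pi/2) - (0) = pi/2.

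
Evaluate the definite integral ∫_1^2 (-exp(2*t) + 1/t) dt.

-exp(4)/2 + log(2) + exp(2)/2

An antiderivative is F(t) = -exp(2*t)/2 + log(t).
Then F(2) - F(1) = (-exp(4)/2 + log(2)) - (-exp(2)/2) = -exp(4)/2 + log(2) + exp(2)/2.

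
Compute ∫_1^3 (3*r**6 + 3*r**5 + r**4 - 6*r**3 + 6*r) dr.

By the power rule, an antiderivative is F(r) = 3*r**7/7 + r**6/2 + r**5/5 - 3*r**4/2 + 3*r**2.
Then F(3) - F(1) = (43956/35) - (92/35) = 43864/35.

43864/35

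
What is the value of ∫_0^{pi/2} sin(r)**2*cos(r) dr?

Let u = sin(r), so du = cos(r) dr. When r = 0, u = 0; when r = pi/2, u = 1.
The integral becomes ∫ u**2 du from 0 to 1, with antiderivative u**3/3.
Back in r: F(r) = sin(r)**3/3.
Then F(pi/2) - F(0) = (1/3) - (0) = 1/3.

1/3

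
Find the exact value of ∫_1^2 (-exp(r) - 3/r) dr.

-exp(2) - log(8) + exp(1)

An antiderivative is F(r) = -exp(r) - 3*log(r).
Then F(2) - F(1) = (-exp(2) - log(8)) - (-exp(1)) = -exp(2) - log(8) + exp(1).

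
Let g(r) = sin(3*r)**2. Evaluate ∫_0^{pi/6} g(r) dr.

pi/12

Use the identity sin^2(3*r) = (1 - cos(6*r))/2.
An antiderivative is F(r) = r/2 - sin(6*r)/12.
Then F(pi/6) - F(0) = (pi/12) - (0) = pi/12.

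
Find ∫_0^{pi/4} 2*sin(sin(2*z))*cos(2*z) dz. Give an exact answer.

1 - cos(1)

Let u = sin(2*z), so du = 2*cos(2*z) dz. When z = 0, u = 0; when z = pi/4, u = 1.
The integral becomes ∫ sin(u) du from 0 to 1, with antiderivative -cos(u).
Back in z: F(z) = -cos(sin(2*z)).
Then F(pi/4) - F(0) = (-cos(1)) - (-1) = 1 - cos(1).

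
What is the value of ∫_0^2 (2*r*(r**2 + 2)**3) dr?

Let u = r**2 + 2, so du = 2*r dr. When r = 0, u = 2; when r = 2, u = 6.
The integral becomes ∫ u**3 du from 2 to 6, with antiderivative u**4/4.
Back in r: F(r) = (r**2 + 2)**4/4.
Then F(2) - F(0) = (324) - (4) = 320.

320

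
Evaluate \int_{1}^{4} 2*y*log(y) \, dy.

-15/2 + 32*log(2)

Integrate by parts once (u = ln y, dv = 2*y dy).
An antiderivative is F(y) = y**2*(2*log(y) - 1)/2.
Then F(4) - F(1) = (-8 + 32*log(2)) - (-1/2) = -15/2 + 32*log(2).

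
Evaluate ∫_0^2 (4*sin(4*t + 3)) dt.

Let u = 4*t + 3, so du = 4 dt. When t = 0, u = 3; when t = 2, u = 11.
The integral becomes ∫ sin(u) du from 3 to 11, with antiderivative -cos(u).
Back in t: F(t) = -cos(4*t + 3).
Then F(2) - F(0) = (-cos(11)) - (-cos(3)) = cos(3) - cos(11).

cos(3) - cos(11)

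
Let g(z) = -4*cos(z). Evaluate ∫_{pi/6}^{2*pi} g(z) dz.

2

An antiderivative is F(z) = -4*sin(z).
Then F(2*pi) - F(pi/6) = (0) - (-2) = 2.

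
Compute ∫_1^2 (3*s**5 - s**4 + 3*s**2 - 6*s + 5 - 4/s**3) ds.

By the power rule, an antiderivative is F(s) = s**6/2 - s**5/5 + s**3 - 3*s**2 + 5*s + 2/s**2.
Then F(2) - F(1) = (321/10) - (53/10) = 134/5.

134/5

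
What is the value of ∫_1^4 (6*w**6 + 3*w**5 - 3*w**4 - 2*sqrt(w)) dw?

3248057/210

By the power rule, an antiderivative is F(w) = 6*w**7/7 + w**6/2 - 3*w**5/5 - 4*w**(3/2)/3.
Then F(4) - F(1) = (1623968/105) - (-121/210) = 3248057/210.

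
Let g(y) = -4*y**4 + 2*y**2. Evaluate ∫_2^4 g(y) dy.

-11344/15

By the power rule, an antiderivative is F(y) = -4*y**5/5 + 2*y**3/3.
Then F(4) - F(2) = (-11648/15) - (-304/15) = -11344/15.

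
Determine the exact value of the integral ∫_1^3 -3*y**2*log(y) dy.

26/3 - 27*log(3)

Integrate by parts once (u = ln y, dv = -3*y**2 dy).
An antiderivative is F(y) = -y**3*(3*log(y) - 1)/3.
Then F(3) - F(1) = (9 - 27*log(3)) - (1/3) = 26/3 - 27*log(3).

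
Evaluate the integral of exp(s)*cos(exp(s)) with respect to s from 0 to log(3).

Let u = exp(s), so du = exp(s) ds. When s = 0, u = 1; when s = log(3), u = 3.
The integral becomes ∫ cos(u) du from 1 to 3, with antiderivative sin(u).
Back in s: F(s) = sin(exp(s)).
Then F(log(3)) - F(0) = (sin(3)) - (sin(1)) = -sin(1) + sin(3).

-sin(1) + sin(3)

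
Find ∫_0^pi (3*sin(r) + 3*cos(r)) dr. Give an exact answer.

6

An antiderivative is F(r) = 3*sin(r) - 3*cos(r).
Then F(pi) - F(0) = (3) - (-3) = 6.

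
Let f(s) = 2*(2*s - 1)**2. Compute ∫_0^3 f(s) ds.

42

Let u = 2*s - 1, so du = 2 ds. When s = 0, u = -1; when s = 3, u = 5.
The integral becomes ∫ u**2 du from -1 to 5, with antiderivative u**3/3.
Back in s: F(s) = (2*s - 1)**3/3.
Then F(3) - F(0) = (125/3) - (-1/3) = 42.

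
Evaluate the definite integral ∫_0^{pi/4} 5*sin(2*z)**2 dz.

Use the identity sin^2(2*z) = (1 - cos(4*z))/2.
An antiderivative is F(z) = 5*z/2 - 5*sin(4*z)/8.
Then F(pi/4) - F(0) = (5*pi/8) - (0) = 5*pi/8.

5*pi/8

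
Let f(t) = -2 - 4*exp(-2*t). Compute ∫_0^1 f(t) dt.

-4 + 2*exp(-2)

An antiderivative is F(t) = -2*t + 2*exp(-2*t).
Then F(1) - F(0) = (-2 + 2*exp(-2)) - (2) = -4 + 2*exp(-2).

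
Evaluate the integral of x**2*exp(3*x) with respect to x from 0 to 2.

-2/27 + 26*exp(6)/27

Integrate by parts twice (u = x^2, dv = exp(3*x) dx).
An antiderivative is F(x) = (9*x**2 - 6*x + 2)*exp(3*x)/27.
Then F(2) - F(0) = (26*exp(6)/27) - (2/27) = -2/27 + 26*exp(6)/27.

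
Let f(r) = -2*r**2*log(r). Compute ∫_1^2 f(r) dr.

Integrate by parts once (u = ln r, dv = -2*r**2 dr).
An antiderivative is F(r) = -2*r**3*(3*log(r) - 1)/9.
Then F(2) - F(1) = (16/9 - 16*log(2)/3) - (2/9) = 14/9 - 16*log(2)/3.

14/9 - 16*log(2)/3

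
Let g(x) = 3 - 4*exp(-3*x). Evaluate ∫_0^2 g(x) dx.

4*exp(-6)/3 + 14/3

An antiderivative is F(x) = 3*x + 4*exp(-3*x)/3.
Then F(2) - F(0) = (4*exp(-6)/3 + 6) - (4/3) = 4*exp(-6)/3 + 14/3.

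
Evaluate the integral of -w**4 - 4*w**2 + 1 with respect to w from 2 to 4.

By the power rule, an antiderivative is F(w) = -w**5/5 - 4*w**3/3 + w.
Then F(4) - F(2) = (-4292/15) - (-226/15) = -4066/15.

-4066/15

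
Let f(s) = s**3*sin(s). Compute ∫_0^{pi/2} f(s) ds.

-6 + 3*pi**2/4

Integrate by parts 3 times (u = s^3, dv = sin(s) ds).
An antiderivative is F(s) = -s**3*cos(s) + 3*s**2*sin(s) + 6*s*cos(s) - 6*sin(s).
Then F(pi/2) - F(0) = (-6 + 3*pi**2/4) - (0) = -6 + 3*pi**2/4.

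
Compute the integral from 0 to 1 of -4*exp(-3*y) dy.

An antiderivative is F(y) = 4*exp(-3*y)/3.
Then F(1) - F(0) = (4*exp(-3)/3) - (4/3) = -4/3 + 4*exp(-3)/3.

-4/3 + 4*exp(-3)/3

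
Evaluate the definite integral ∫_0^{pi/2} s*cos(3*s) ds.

Integrate by parts once (u = s, dv = cos(3*s) ds).
An antiderivative is F(s) = s*sin(3*s)/3 + cos(3*s)/9.
Then F(pi/2) - F(0) = (-pi/6) - (1/9) = -pi/6 - 1/9.

-pi/6 - 1/9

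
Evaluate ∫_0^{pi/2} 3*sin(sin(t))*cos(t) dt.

Let u = sin(t), so du = cos(t) dt. When t = 0, u = 0; when t = pi/2, u = 1.
The integral becomes 3·∫ sin(u) du from 0 to 1, with antiderivative -3*cos(u).
Back in t: F(t) = -3*cos(sin(t)).
Then F(pi/2) - F(0) = (-3*cos(1)) - (-3) = 3 - 3*cos(1).

3 - 3*cos(1)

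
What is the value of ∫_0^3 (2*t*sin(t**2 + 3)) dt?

cos(3) - cos(12)

Let u = t**2 + 3, so du = 2*t dt. When t = 0, u = 3; when t = 3, u = 12.
The integral becomes ∫ sin(u) du from 3 to 12, with antiderivative -cos(u).
Back in t: F(t) = -cos(t**2 + 3).
Then F(3) - F(0) = (-cos(12)) - (-cos(3)) = cos(3) - cos(12).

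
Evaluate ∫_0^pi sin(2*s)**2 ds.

pi/2

Use the identity sin^2(2*s) = (1 - cos(4*s))/2.
An antiderivative is F(s) = s/2 - sin(4*s)/8.
Then F(pi) - F(0) = (pi/2) - (0) = pi/2.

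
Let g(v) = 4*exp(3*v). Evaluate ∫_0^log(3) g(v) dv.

104/3

Let u = exp(v), so du = exp(v) dv. When v = 0, u = 1; when v = log(3), u = 3.
The integral becomes 4·∫ u**2 du from 1 to 3, with antiderivative 4*u**3/3.
Back in v: F(v) = 4*exp(3*v)/3.
Then F(log(3)) - F(0) = (36) - (4/3) = 104/3.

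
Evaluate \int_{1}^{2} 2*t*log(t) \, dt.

-3/2 + log(16)

Integrate by parts once (u = ln t, dv = 2*t dt).
An antiderivative is F(t) = t**2*(2*log(t) - 1)/2.
Then F(2) - F(1) = (-2 + log(16)) - (-1/2) = -3/2 + log(16).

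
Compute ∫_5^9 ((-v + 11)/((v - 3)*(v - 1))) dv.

Factor the denominator: v**2 - 4*v + 3 = (v - 1)(v - 3).
Partial fractions: (-v + 11)/((v - 3)*(v - 1)) = -5/(v - 1) + 4/(v - 3).
An antiderivative is F(v) = 4*log(v - 3) - 5*log(v - 1).
Then F(9) - F(5) = (-11*log(2) + 4*log(3)) - (-log(64)) = log(81/32).

log(81/32)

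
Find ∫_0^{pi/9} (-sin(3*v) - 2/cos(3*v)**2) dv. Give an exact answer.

An antiderivative is F(v) = cos(3*v)/3 - 2*tan(3*v)/3.
Then F(pi/9) - F(0) = (1/6 - 2*sqrt(3)/3) - (1/3) = -2*sqrt(3)/3 - 1/6.

-2*sqrt(3)/3 - 1/6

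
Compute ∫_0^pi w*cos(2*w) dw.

0

Integrate by parts once (u = w, dv = cos(2*w) dw).
An antiderivative is F(w) = w*sin(2*w)/2 + cos(2*w)/4.
Then F(pi) - F(0) = (1/4) - (1/4) = 0.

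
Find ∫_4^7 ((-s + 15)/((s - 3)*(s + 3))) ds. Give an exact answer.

Factor the denominator: s**2 - 9 = (s + 3)(s - 3).
Partial fractions: (-s + 15)/((s - 3)*(s + 3)) = -3/(s + 3) + 2/(s - 3).
An antiderivative is F(s) = 2*log(s - 3) - 3*log(s + 3).
Then F(7) - F(4) = (-3*log(5) + log(2)) - (-3*log(7)) = -3*log(5) + log(2) + 3*log(7).

-3*log(5) + log(2) + 3*log(7)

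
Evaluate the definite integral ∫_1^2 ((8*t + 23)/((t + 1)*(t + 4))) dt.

Factor the denominator: t**2 + 5*t + 4 = (t + 4)(t + 1).
Partial fractions: (8*t + 23)/((t + 1)*(t + 4)) = 3/(t + 4) + 5/(t + 1).
An antiderivative is F(t) = 5*log(t + 1) + 3*log(t + 4).
Then F(2) - F(1) = (3*log(2) + 8*log(3)) - (5*log(2) + 3*log(5)) = -3*log(5) - 2*log(2) + 8*log(3).

-3*log(5) - 2*log(2) + 8*log(3)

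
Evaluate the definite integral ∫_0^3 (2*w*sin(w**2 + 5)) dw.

Let u = w**2 + 5, so du = 2*w dw. When w = 0, u = 5; when w = 3, u = 14.
The integral becomes ∫ sin(u) du from 5 to 14, with antiderivative -cos(u).
Back in w: F(w) = -cos(w**2 + 5).
Then F(3) - F(0) = (-cos(14)) - (-cos(5)) = -cos(14) + cos(5).

-cos(14) + cos(5)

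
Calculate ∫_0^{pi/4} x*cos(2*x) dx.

-1/4 + pi/8

Integrate by parts once (u = x, dv = cos(2*x) dx).
An antiderivative is F(x) = x*sin(2*x)/2 + cos(2*x)/4.
Then F(pi/4) - F(0) = (pi/8) - (1/4) = -1/4 + pi/8.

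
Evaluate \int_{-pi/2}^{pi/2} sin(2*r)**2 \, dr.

Use the identity sin^2(2*r) = (1 - cos(4*r))/2.
An antiderivative is F(r) = r/2 - sin(4*r)/8.
Then F(pi/2) - F(-pi/2) = (pi/4) - (-pi/4) = pi/2.

pi/2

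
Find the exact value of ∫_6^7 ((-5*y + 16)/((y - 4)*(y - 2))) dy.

-3*log(5) - 2*log(3) + 8*log(2)

Factor the denominator: y**2 - 6*y + 8 = (y - 2)(y - 4).
Partial fractions: (-5*y + 16)/((y - 4)*(y - 2)) = -3/(y - 2) - 2/(y - 4).
An antiderivative is F(y) = -2*log(y - 4) - 3*log(y - 2).
Then F(7) - F(6) = (-3*log(5) - 2*log(3)) - (-8*log(2)) = -3*log(5) - 2*log(3) + 8*log(2).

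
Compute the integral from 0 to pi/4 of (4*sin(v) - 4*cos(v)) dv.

4 - 4*sqrt(2)

An antiderivative is F(v) = -4*sin(v) - 4*cos(v).
Then F(pi/4) - F(0) = (-4*sqrt(2)) - (-4) = 4 - 4*sqrt(2).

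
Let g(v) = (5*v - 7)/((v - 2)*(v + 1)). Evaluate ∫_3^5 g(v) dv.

-4*log(2) + 5*log(3)

Factor the denominator: v**2 - v - 2 = (v + 1)(v - 2).
Partial fractions: (5*v - 7)/((v - 2)*(v + 1)) = 4/(v + 1) + 1/(v - 2).
An antiderivative is F(v) = log(v - 2) + 4*log(v + 1).
Then F(5) - F(3) = (4*log(2) + 5*log(3)) - (8*log(2)) = -4*log(2) + 5*log(3).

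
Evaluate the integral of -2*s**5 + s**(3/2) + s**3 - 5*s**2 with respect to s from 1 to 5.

-78886/15 + 10*sqrt(5)

By the power rule, an antiderivative is F(s) = -s**6/3 + 2*s**(5/2)/5 + s**4/4 - 5*s**3/3.
Then F(5) - F(1) = (-63125/12 + 10*sqrt(5)) - (-27/20) = -78886/15 + 10*sqrt(5).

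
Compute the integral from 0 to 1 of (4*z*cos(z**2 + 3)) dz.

Let u = z**2 + 3, so du = 2*z dz. When z = 0, u = 3; when z = 1, u = 4.
The integral becomes 2·∫ cos(u) du from 3 to 4, with antiderivative 2*sin(u).
Back in z: F(z) = 2*sin(z**2 + 3).
Then F(1) - F(0) = (2*sin(4)) - (2*sin(3)) = 2*sin(4) - 2*sin(3).

2*sin(4) - 2*sin(3)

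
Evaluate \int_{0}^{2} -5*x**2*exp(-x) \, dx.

Integrate by parts twice (u = x^2, dv = -5*exp(-x) dx).
An antiderivative is F(x) = (5*x**2 + 10*x + 10)*exp(-x).
Then F(2) - F(0) = (50*exp(-2)) - (10) = -10 + 50*exp(-2).

-10 + 50*exp(-2)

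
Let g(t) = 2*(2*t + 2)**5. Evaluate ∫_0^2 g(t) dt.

Let u = 2*t + 2, so du = 2 dt. When t = 0, u = 2; when t = 2, u = 6.
The integral becomes ∫ u**5 du from 2 to 6, with antiderivative u**6/6.
Back in t: F(t) = (2*t + 2)**6/6.
Then F(2) - F(0) = (7776) - (32/3) = 23296/3.

23296/3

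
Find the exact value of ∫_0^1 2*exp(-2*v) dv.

An antiderivative is F(v) = -exp(-2*v).
Then F(1) - F(0) = (-exp(-2)) - (-1) = 1 - exp(-2).

1 - exp(-2)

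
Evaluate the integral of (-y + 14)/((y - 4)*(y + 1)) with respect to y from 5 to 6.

Factor the denominator: y**2 - 3*y - 4 = (y + 1)(y - 4).
Partial fractions: (-y + 14)/((y - 4)*(y + 1)) = -3/(y + 1) + 2/(y - 4).
An antiderivative is F(y) = 2*log(y - 4) - 3*log(y + 1).
Then F(6) - F(5) = (-3*log(7) + 2*log(2)) - (-3*log(3) - 3*log(2)) = -3*log(7) + 3*log(3) + 5*log(2).

-3*log(7) + 3*log(3) + 5*log(2)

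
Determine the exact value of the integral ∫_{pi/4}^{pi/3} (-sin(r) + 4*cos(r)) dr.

An antiderivative is F(r) = 4*sin(r) + cos(r).
Then F(pi/3) - F(pi/4) = (1/2 + 2*sqrt(3)) - (5*sqrt(2)/2) = -5*sqrt(2)/2 + 1/2 + 2*sqrt(3).

-5*sqrt(2)/2 + 1/2 + 2*sqrt(3)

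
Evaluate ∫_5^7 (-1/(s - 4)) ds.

An antiderivative is F(s) = -log(s - 4).
Then F(7) - F(5) = (-log(3)) - (0) = -log(3).

-log(3)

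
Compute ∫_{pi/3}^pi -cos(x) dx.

sqrt(3)/2

An antiderivative is F(x) = -sin(x).
Then F(pi) - F(pi/3) = (0) - (-sqrt(3)/2) = sqrt(3)/2.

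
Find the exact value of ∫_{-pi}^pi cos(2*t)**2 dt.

Use the identity cos^2(2*t) = (1 + cos(4*t))/2.
An antiderivative is F(t) = t/2 + sin(4*t)/8.
Then F(pi) - F(-pi) = (pi/2) - (-pi/2) = pi.

pi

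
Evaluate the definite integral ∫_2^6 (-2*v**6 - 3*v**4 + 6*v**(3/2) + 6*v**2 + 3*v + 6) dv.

By the power rule, an antiderivative is F(v) = -2*v**7/7 + 12*v**(5/2)/5 - 3*v**5/5 + 2*v**3 + 3*v**2/2 + 6*v.
Then F(6) - F(2) = (-2944386/35 + 432*sqrt(6)/5) - (-762/35 + 48*sqrt(2)/5) = -2943624/35 - 48*sqrt(2)/5 + 432*sqrt(6)/5.

-2943624/35 - 48*sqrt(2)/5 + 432*sqrt(6)/5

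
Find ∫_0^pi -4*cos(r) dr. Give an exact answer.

An antiderivative is F(r) = -4*sin(r).
Then F(pi) - F(0) = (0) - (0) = 0.

0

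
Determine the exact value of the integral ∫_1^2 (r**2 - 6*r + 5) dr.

-5/3

By the power rule, an antiderivative is F(r) = r**3/3 - 3*r**2 + 5*r.
Then F(2) - F(1) = (2/3) - (7/3) = -5/3.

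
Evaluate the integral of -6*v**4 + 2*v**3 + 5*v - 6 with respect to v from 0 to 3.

By the power rule, an antiderivative is F(v) = -6*v**5/5 + v**4/2 + 5*v**2/2 - 6*v.
Then F(3) - F(0) = (-1233/5) - (0) = -1233/5.

-1233/5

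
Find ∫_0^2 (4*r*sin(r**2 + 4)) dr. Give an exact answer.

2*cos(4) - 2*cos(8)

Let u = r**2 + 4, so du = 2*r dr. When r = 0, u = 4; when r = 2, u = 8.
The integral becomes 2·∫ sin(u) du from 4 to 8, with antiderivative -2*cos(u).
Back in r: F(r) = -2*cos(r**2 + 4).
Then F(2) - F(0) = (-2*cos(8)) - (-2*cos(4)) = 2*cos(4) - 2*cos(8).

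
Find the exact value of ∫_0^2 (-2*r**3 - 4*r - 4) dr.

-24

By the power rule, an antiderivative is F(r) = -r**4/2 - 2*r**2 - 4*r.
Then F(2) - F(0) = (-24) - (0) = -24.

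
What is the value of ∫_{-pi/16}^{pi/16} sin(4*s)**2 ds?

Use the identity sin^2(4*s) = (1 - cos(8*s))/2.
An antiderivative is F(s) = s/2 - sin(8*s)/16.
Then F(pi/16) - F(-pi/16) = (-1/16 + pi/32) - (1/16 - pi/32) = -1/8 + pi/16.

-1/8 + pi/16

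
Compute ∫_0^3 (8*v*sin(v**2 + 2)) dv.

Let u = v**2 + 2, so du = 2*v dv. When v = 0, u = 2; when v = 3, u = 11.
The integral becomes 4·∫ sin(u) du from 2 to 11, with antiderivative -4*cos(u).
Back in v: F(v) = -4*cos(v**2 + 2).
Then F(3) - F(0) = (-4*cos(11)) - (-4*cos(2)) = 4*cos(2) - 4*cos(11).

4*cos(2) - 4*cos(11)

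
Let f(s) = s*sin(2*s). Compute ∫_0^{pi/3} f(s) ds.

Integrate by parts once (u = s, dv = sin(2*s) ds).
An antiderivative is F(s) = -s*cos(2*s)/2 + sin(2*s)/4.
Then F(pi/3) - F(0) = (sqrt(3)/8 + pi/12) - (0) = sqrt(3)/8 + pi/12.

sqrt(3)/8 + pi/12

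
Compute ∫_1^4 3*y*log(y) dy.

Integrate by parts once (u = ln y, dv = 3*y dy).
An antiderivative is F(y) = 3*y**2*(2*log(y) - 1)/4.
Then F(4) - F(1) = (-12 + 48*log(2)) - (-3/4) = -45/4 + 48*log(2).

-45/4 + 48*log(2)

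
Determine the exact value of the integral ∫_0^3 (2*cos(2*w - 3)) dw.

Let u = 2*w - 3, so du = 2 dw. When w = 0, u = -3; when w = 3, u = 3.
The integral becomes ∫ cos(u) du from -3 to 3, with antiderivative sin(u).
Back in w: F(w) = sin(2*w - 3).
Then F(3) - F(0) = (sin(3)) - (-sin(3)) = 2*sin(3).

2*sin(3)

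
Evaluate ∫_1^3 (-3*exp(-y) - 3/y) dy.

-3*log(3) - 3*exp(-1) + 3*exp(-3)

An antiderivative is F(y) = -3*log(y) + 3*exp(-y).
Then F(3) - F(1) = (-3*log(3) + 3*exp(-3)) - (3*exp(-1)) = -3*log(3) - 3*exp(-1) + 3*exp(-3).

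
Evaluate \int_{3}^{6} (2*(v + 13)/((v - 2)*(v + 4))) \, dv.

-3*log(5) + 7*log(2) + 3*log(7)

Factor the denominator: v**2 + 2*v - 8 = (v + 4)(v - 2).
Partial fractions: 2*(v + 13)/((v - 2)*(v + 4)) = -3/(v + 4) + 5/(v - 2).
An antiderivative is F(v) = 5*log(v - 2) - 3*log(v + 4).
Then F(6) - F(3) = (-3*log(5) + 7*log(2)) - (-3*log(7)) = -3*log(5) + 7*log(2) + 3*log(7).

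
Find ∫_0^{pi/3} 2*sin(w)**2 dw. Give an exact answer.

Use the identity sin^2(w) = (1 - cos(2*w))/2.
An antiderivative is F(w) = w - sin(2*w)/2.
Then F(pi/3) - F(0) = (-sqrt(3)/4 + pi/3) - (0) = -sqrt(3)/4 + pi/3.

-sqrt(3)/4 + pi/3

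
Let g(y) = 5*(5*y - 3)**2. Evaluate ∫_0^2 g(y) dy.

370/3

Let u = 5*y - 3, so du = 5 dy. When y = 0, u = -3; when y = 2, u = 7.
The integral becomes ∫ u**2 du from -3 to 7, with antiderivative u**3/3.
Back in y: F(y) = (5*y - 3)**3/3.
Then F(2) - F(0) = (343/3) - (-9) = 370/3.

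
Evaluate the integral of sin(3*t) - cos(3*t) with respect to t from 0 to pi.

An antiderivative is F(t) = -sin(3*t)/3 - cos(3*t)/3.
Then F(pi) - F(0) = (1/3) - (-1/3) = 2/3.

2/3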